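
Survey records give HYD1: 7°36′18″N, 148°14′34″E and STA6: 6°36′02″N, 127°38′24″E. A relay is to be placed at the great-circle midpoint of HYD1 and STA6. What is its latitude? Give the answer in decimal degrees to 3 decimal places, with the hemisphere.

7.218°N

HYD1: φ = +7.60500°, λ = +148.24278°
STA6: φ = +6.60056°, λ = +127.64000°
Bx = cos φ₂ cos Δλ = 0.929838,  By = cos φ₂ sin Δλ = -0.349555
φₘ = atan2(sin φ₁ + sin φ₂, √((cos φ₁ + Bx)² + By²)) = 7.21793°
λₘ = λ₁ + atan2(By, cos φ₁ + Bx) = 137.93001°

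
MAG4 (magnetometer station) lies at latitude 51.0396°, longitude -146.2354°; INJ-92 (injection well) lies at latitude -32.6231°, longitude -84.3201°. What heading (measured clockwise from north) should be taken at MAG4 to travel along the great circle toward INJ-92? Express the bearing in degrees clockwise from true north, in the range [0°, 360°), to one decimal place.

Δλ = 61.9153°
y = sin Δλ · cos φ₂ = 0.743064
x = cos φ₁ sin φ₂ − sin φ₁ cos φ₂ cos Δλ = -0.647298
θ = atan2(y, x) = 131.0598° → 131.0598° (mod 360°)

131.1°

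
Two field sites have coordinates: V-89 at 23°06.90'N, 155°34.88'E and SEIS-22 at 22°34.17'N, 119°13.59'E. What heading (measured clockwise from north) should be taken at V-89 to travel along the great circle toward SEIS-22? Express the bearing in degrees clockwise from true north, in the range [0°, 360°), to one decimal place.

276.4°

V-89: φ = +23.11500°, λ = +155.58133°
SEIS-22: φ = +22.56950°, λ = +119.22650°
Δλ = -36.3548°
y = sin Δλ · cos φ₂ = -0.547386
x = cos φ₁ sin φ₂ − sin φ₁ cos φ₂ cos Δλ = 0.061038
θ = atan2(y, x) = -83.6373° → 276.3627° (mod 360°)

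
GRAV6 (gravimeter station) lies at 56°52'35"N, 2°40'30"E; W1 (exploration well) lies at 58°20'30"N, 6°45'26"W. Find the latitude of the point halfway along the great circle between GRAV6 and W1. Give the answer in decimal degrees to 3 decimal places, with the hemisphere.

57.697°N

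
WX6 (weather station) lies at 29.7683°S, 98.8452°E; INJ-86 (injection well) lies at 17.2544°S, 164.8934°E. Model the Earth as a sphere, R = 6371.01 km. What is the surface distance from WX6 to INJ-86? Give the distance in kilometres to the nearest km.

Δφ = 12.5139°,  Δλ = 66.0482°
a = sin²(Δφ/2) + cos φ₁ cos φ₂ sin²(Δλ/2) = 0.258097
c = 2·arcsin(√a) = 1.065799 rad = 61.0658°
d = R·c = 6371.01 × 1.065799 = 6790.2 km

6790 km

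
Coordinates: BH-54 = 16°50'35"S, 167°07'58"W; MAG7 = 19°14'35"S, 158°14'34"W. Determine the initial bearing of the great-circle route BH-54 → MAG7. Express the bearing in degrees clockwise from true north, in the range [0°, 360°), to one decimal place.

107.2°

BH-54: φ = -16.84306°, λ = -167.13278°
MAG7: φ = -19.24306°, λ = -158.24278°
Δλ = 8.8900°
y = sin Δλ · cos φ₂ = 0.145904
x = cos φ₁ sin φ₂ − sin φ₁ cos φ₂ cos Δλ = -0.045162
θ = atan2(y, x) = 107.1990° → 107.1990° (mod 360°)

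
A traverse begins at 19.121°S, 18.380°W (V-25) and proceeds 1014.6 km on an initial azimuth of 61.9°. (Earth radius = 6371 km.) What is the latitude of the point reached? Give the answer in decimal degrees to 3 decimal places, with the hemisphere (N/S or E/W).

δ = d/R = 1014.6/6371 = 0.159253 rad
φ₂ = arcsin(sin φ₁ cos δ + cos φ₁ sin δ cos θ)
   = arcsin(-0.32756·0.98735 + 0.94483·0.15858·0.47101) = -14.64604°
λ₂ = λ₁ + atan2(sin θ sin δ cos φ₁, cos δ − sin φ₁ sin φ₂) = -10.06668°

14.646°S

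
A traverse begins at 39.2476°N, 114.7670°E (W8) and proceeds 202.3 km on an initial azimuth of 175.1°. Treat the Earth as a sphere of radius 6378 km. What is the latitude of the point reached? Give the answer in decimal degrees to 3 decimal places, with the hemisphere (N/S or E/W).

δ = d/R = 202.3/6378 = 0.031718 rad
φ₂ = arcsin(sin φ₁ cos δ + cos φ₁ sin δ cos θ)
   = arcsin(0.63267·0.99950 + 0.77442·0.03171·-0.99635) = 37.43675°
λ₂ = λ₁ + atan2(sin θ sin δ cos φ₁, cos δ − sin φ₁ sin φ₂) = 114.96247°

37.437°N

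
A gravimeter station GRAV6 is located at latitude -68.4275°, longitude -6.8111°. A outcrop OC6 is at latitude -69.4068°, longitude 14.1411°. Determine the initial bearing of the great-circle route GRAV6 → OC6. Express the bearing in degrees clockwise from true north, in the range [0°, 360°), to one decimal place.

107.1°

Δλ = 20.9522°
y = sin Δλ · cos φ₂ = 0.125775
x = cos φ₁ sin φ₂ − sin φ₁ cos φ₂ cos Δλ = -0.038719
θ = atan2(y, x) = 107.1106° → 107.1106° (mod 360°)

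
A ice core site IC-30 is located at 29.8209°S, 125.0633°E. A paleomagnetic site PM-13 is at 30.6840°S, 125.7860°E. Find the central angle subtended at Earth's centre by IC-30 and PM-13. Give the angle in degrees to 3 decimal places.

Δφ = -0.8631°,  Δλ = 0.7227°
a = sin²(Δφ/2) + cos φ₁ cos φ₂ sin²(Δλ/2) = 0.000086
c = 2·arcsin(√a) = 0.018591 rad = 1.0652°

1.065°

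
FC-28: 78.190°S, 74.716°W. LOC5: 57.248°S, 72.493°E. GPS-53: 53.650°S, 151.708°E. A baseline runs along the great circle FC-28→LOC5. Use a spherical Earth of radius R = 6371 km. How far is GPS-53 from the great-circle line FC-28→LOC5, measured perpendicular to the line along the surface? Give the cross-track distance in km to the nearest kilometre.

4343 km

δ₁₃ = central angle FC-28→GPS-53 = 0.788737 rad  (haversine)
θ₁₃ = bearing FC-28→GPS-53 = 217.246°,  θ₁₂ = bearing FC-28→LOC5 = 154.609°
dₓₜ = R·arcsin(sin δ₁₃ · sin(θ₁₃ − θ₁₂)) = 6371·arcsin(0.70946·sin(62.637°)) = 4342.883 km
|dₓₜ| = 4342.883 km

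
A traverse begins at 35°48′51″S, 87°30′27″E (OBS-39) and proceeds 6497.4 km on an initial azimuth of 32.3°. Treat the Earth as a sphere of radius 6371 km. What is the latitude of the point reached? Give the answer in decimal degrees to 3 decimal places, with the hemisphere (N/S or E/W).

16.122°N

OBS-39: φ = -35.81417°, λ = +87.50750°
δ = d/R = 6497.4/6371 = 1.019840 rad
φ₂ = arcsin(sin φ₁ cos δ + cos φ₁ sin δ cos θ)
   = arcsin(-0.58516·0.52350 + 0.81092·0.85202·0.84526) = 16.12173°
λ₂ = λ₁ + atan2(sin θ sin δ cos φ₁, cos δ − sin φ₁ sin φ₂) = 115.79646°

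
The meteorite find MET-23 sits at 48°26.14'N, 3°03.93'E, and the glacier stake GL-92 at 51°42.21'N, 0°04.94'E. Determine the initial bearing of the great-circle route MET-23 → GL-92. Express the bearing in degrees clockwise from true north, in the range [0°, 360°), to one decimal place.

330.8°

MET-23: φ = +48.43567°, λ = +3.06550°
GL-92: φ = +51.70350°, λ = +0.08233°
Δλ = -2.9832°
y = sin Δλ · cos φ₂ = -0.032252
x = cos φ₁ sin φ₂ − sin φ₁ cos φ₂ cos Δλ = 0.057632
θ = atan2(y, x) = -29.2326° → 330.7674° (mod 360°)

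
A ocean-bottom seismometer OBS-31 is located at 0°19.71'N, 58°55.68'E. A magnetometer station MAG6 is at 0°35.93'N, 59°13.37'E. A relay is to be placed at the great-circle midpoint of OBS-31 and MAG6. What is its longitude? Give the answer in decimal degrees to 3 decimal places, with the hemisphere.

59.075°E

OBS-31: φ = +0.32850°, λ = +58.92800°
MAG6: φ = +0.59883°, λ = +59.22283°
Bx = cos φ₂ cos Δλ = 0.999932,  By = cos φ₂ sin Δλ = 0.005146
φₘ = atan2(sin φ₁ + sin φ₂, √((cos φ₁ + Bx)² + By²)) = 0.46367°
λₘ = λ₁ + atan2(By, cos φ₁ + Bx) = 59.07541°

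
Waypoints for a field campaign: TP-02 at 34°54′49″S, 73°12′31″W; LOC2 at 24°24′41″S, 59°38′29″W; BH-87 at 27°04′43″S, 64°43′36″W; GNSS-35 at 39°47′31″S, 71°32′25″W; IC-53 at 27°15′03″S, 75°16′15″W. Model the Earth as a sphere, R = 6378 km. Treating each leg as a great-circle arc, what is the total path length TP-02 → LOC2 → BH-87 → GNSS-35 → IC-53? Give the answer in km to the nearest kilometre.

5331 km

TP-02: φ = -34.91361°, λ = -73.20861°
LOC2: φ = -24.41139°, λ = -59.64139°
BH-87: φ = -27.07861°, λ = -64.72667°
GNSS-35: φ = -39.79194°, λ = -71.54028°
IC-53: φ = -27.25083°, λ = -75.27083°
TP-02→LOC2: c = 0.275051 rad, d = 1754.28 km
LOC2→BH-87: c = 0.092496 rad, d = 589.94 km
BH-87→GNSS-35: c = 0.242871 rad, d = 1549.03 km
GNSS-35→IC-53: c = 0.225453 rad, d = 1437.94 km
Total = 1754.28 + 589.94 + 1549.03 + 1437.94 = 5331.19 km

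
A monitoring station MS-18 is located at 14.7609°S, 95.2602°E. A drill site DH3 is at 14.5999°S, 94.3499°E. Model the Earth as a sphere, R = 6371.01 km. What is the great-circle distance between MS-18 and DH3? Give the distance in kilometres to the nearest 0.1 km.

Δφ = 0.1610°,  Δλ = -0.9103°
a = sin²(Δφ/2) + cos φ₁ cos φ₂ sin²(Δλ/2) = 0.000061
c = 2·arcsin(√a) = 0.015624 rad = 0.8952°
d = R·c = 6371.01 × 0.015624 = 99.5 km

99.5 km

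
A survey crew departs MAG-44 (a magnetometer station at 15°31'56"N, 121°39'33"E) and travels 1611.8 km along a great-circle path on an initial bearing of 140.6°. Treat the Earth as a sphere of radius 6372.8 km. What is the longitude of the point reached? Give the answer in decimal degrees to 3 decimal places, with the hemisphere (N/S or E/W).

MAG-44: φ = +15.53222°, λ = +121.65917°
δ = d/R = 1611.8/6372.8 = 0.252919 rad
φ₂ = arcsin(sin φ₁ cos δ + cos φ₁ sin δ cos θ)
   = arcsin(0.26778·0.96819 + 0.96348·0.25023·-0.77273) = 4.18407°
λ₂ = λ₁ + atan2(sin θ sin δ cos φ₁, cos δ − sin φ₁ sin φ₂) = 130.82274°

130.823°E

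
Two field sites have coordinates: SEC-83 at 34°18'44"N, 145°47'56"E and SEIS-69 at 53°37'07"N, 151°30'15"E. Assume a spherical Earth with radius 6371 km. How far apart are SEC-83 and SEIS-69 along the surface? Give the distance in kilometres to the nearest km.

SEC-83: φ = +34.31222°, λ = +145.79889°
SEIS-69: φ = +53.61861°, λ = +151.50417°
Δφ = 19.3064°,  Δλ = 5.7053°
a = sin²(Δφ/2) + cos φ₁ cos φ₂ sin²(Δλ/2) = 0.029331
c = 2·arcsin(√a) = 0.344225 rad = 19.7227°
d = R·c = 6371 × 0.344225 = 2193.1 km

2193 km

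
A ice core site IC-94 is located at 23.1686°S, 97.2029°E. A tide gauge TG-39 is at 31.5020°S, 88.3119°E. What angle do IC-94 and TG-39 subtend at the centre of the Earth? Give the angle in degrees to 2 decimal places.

Δφ = -8.3334°,  Δλ = -8.8910°
a = sin²(Δφ/2) + cos φ₁ cos φ₂ sin²(Δλ/2) = 0.009989
c = 2·arcsin(√a) = 0.200221 rad = 11.4718°

11.47°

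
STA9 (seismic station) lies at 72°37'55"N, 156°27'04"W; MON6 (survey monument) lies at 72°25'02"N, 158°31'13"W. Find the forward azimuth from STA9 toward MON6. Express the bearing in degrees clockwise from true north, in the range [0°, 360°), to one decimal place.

251.9°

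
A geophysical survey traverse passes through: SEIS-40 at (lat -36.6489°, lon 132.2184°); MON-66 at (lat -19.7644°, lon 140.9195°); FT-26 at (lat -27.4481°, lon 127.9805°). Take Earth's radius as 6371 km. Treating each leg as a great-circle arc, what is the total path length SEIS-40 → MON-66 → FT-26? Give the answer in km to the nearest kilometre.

3629 km

SEIS-40→MON-66: c = 0.323268 rad, d = 2059.54 km
MON-66→FT-26: c = 0.246321 rad, d = 1569.31 km
Total = 2059.54 + 1569.31 = 3628.85 km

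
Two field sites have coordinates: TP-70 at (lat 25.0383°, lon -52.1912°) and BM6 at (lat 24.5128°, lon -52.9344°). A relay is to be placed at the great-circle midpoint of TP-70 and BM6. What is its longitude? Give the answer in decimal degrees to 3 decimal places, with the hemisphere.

52.564°W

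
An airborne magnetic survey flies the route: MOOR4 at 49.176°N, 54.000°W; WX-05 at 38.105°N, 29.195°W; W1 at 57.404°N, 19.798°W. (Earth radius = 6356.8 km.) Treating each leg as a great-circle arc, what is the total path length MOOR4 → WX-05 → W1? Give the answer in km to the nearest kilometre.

MOOR4→WX-05: c = 0.365541 rad, d = 2323.67 km
WX-05→W1: c = 0.353640 rad, d = 2248.02 km
Total = 2323.67 + 2248.02 = 4571.69 km

4572 km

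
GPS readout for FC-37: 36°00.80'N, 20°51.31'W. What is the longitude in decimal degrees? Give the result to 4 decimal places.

20° + 51.31′/60 = 20 + 0.85517 = 20.8552°

20.8552°W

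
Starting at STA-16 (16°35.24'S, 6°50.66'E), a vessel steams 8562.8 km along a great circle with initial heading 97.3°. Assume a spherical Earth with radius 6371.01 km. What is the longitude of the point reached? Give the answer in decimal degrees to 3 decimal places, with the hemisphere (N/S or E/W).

STA-16: φ = -16.58733°, λ = +6.84433°
δ = d/R = 8562.8/6371.01 = 1.344026 rad
φ₂ = arcsin(sin φ₁ cos δ + cos φ₁ sin δ cos θ)
   = arcsin(-0.28548·0.22483 + 0.95839·0.97440·-0.12706) = -10.53542°
λ₂ = λ₁ + atan2(sin θ sin δ cos φ₁, cos δ − sin φ₁ sin φ₂) = 86.28700°

86.287°E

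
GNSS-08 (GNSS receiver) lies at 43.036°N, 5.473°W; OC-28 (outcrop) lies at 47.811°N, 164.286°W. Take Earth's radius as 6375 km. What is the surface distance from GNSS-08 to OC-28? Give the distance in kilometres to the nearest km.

Δφ = 4.7750°,  Δλ = -158.8130°
a = sin²(Δφ/2) + cos φ₁ cos φ₂ sin²(Δλ/2) = 0.476019
c = 2·arcsin(√a) = 1.522815 rad = 87.2509°
d = R·c = 6375 × 1.522815 = 9707.9 km

9708 km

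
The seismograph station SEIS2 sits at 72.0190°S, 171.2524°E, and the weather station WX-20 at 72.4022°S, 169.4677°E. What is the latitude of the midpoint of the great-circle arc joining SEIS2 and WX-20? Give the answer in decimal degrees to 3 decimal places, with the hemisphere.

72.213°S

Bx = cos φ₂ cos Δλ = 0.302187,  By = cos φ₂ sin Δλ = -0.009416
φₘ = atan2(sin φ₁ + sin φ₂, √((cos φ₁ + Bx)² + By²)) = -72.21262°
λₘ = λ₁ + atan2(By, cos φ₁ + Bx) = 170.36935°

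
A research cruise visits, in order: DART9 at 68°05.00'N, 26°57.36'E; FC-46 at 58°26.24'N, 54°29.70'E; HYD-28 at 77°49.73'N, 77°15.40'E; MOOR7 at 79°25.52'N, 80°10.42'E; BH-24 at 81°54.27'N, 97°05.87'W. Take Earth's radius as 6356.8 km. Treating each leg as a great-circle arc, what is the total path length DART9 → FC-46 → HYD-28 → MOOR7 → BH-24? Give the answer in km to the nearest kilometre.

6287 km

DART9: φ = +68.08333°, λ = +26.95600°
FC-46: φ = +58.43733°, λ = +54.49500°
HYD-28: φ = +77.82883°, λ = +77.25667°
MOOR7: φ = +79.42533°, λ = +80.17367°
BH-24: φ = +81.90450°, λ = -97.09783°
DART9→FC-46: c = 0.270171 rad, d = 1717.43 km
FC-46→HYD-28: c = 0.363445 rad, d = 2310.35 km
HYD-28→MOOR7: c = 0.029609 rad, d = 188.22 km
MOOR7→BH-24: c = 0.325764 rad, d = 2070.82 km
Total = 1717.43 + 2310.35 + 188.22 + 2070.82 = 6286.81 km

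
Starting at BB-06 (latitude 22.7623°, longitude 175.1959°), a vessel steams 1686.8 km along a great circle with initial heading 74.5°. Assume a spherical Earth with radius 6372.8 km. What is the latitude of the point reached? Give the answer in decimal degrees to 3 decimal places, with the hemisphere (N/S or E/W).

δ = d/R = 1686.8/6372.8 = 0.264687 rad
φ₂ = arcsin(sin φ₁ cos δ + cos φ₁ sin δ cos θ)
   = arcsin(0.38691·0.96517 + 0.92212·0.26161·0.26724) = 25.97005°
λ₂ = λ₁ + atan2(sin θ sin δ cos φ₁, cos δ − sin φ₁ sin φ₂) = -168.51956°

25.970°N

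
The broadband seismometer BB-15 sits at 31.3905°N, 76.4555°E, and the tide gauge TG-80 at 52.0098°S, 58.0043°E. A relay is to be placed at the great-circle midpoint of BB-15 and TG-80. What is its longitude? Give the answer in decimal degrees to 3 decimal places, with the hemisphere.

68.738°E

Bx = cos φ₂ cos Δλ = 0.583885,  By = cos φ₂ sin Δλ = -0.194812
φₘ = atan2(sin φ₁ + sin φ₂, √((cos φ₁ + Bx)² + By²)) = -10.43827°
λₘ = λ₁ + atan2(By, cos φ₁ + Bx) = 68.73782°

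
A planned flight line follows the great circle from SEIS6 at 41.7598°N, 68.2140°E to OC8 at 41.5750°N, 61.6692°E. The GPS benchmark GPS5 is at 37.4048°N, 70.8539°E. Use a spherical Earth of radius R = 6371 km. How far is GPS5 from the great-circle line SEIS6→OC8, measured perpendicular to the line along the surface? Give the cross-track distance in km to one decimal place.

480.6 km

δ₁₃ = central angle SEIS6→GPS5 = 0.083883 rad  (haversine)
θ₁₃ = bearing SEIS6→GPS5 = 154.108°,  θ₁₂ = bearing SEIS6→OC8 = 270.015°
dₓₜ = R·arcsin(sin δ₁₃ · sin(θ₁₃ − θ₁₂)) = 6371·arcsin(0.08379·sin(-115.907°)) = -480.607 km
|dₓₜ| = 480.607 km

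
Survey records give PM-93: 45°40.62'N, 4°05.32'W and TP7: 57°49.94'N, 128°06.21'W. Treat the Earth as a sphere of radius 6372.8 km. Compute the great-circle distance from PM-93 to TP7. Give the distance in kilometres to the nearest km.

7405 km

PM-93: φ = +45.67700°, λ = -4.08867°
TP7: φ = +57.83233°, λ = -128.10350°
Δφ = 12.1553°,  Δλ = -124.0148°
a = sin²(Δφ/2) + cos φ₁ cos φ₂ sin²(Δλ/2) = 0.301250
c = 2·arcsin(√a) = 1.162007 rad = 66.5781°
d = R·c = 6372.8 × 1.162007 = 7405.2 km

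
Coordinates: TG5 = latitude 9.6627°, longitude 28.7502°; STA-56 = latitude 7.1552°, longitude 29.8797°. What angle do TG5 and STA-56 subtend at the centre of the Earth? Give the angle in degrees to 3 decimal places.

Δφ = -2.5075°,  Δλ = 1.1295°
a = sin²(Δφ/2) + cos φ₁ cos φ₂ sin²(Δλ/2) = 0.000574
c = 2·arcsin(√a) = 0.047912 rad = 2.7451°

2.745°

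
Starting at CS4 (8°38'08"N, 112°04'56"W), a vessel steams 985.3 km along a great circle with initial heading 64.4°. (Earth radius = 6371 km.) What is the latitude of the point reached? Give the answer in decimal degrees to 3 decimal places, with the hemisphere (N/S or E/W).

12.366°N

CS4: φ = +8.63556°, λ = -112.08222°
δ = d/R = 985.3/6371 = 0.154654 rad
φ₂ = arcsin(sin φ₁ cos δ + cos φ₁ sin δ cos θ)
   = arcsin(0.15015·0.98806 + 0.98866·0.15404·0.43209) = 12.36625°
λ₂ = λ₁ + atan2(sin θ sin δ cos φ₁, cos δ − sin φ₁ sin φ₂) = -103.90611°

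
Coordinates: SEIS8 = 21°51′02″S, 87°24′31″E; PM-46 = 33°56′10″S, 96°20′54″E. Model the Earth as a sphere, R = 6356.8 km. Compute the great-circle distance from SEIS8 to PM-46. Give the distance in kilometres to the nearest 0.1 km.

SEIS8: φ = -21.85056°, λ = +87.40861°
PM-46: φ = -33.93611°, λ = +96.34833°
Δφ = -12.0856°,  Δλ = 8.9397°
a = sin²(Δφ/2) + cos φ₁ cos φ₂ sin²(Δλ/2) = 0.015759
c = 2·arcsin(√a) = 0.251735 rad = 14.4234°
d = R·c = 6356.8 × 0.251735 = 1600.2 km

1600.2 km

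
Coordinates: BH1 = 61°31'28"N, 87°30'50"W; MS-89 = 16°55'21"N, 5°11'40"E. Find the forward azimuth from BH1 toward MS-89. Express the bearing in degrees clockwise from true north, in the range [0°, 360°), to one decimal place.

79.4°

BH1: φ = +61.52444°, λ = -87.51389°
MS-89: φ = +16.92250°, λ = +5.19444°
Δλ = 92.7083°
y = sin Δλ · cos φ₂ = 0.955631
x = cos φ₁ sin φ₂ − sin φ₁ cos φ₂ cos Δλ = 0.178518
θ = atan2(y, x) = 79.4187° → 79.4187° (mod 360°)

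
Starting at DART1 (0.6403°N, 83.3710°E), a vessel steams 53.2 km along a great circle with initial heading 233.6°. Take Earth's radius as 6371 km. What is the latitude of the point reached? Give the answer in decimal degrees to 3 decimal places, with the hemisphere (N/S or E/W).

0.356°N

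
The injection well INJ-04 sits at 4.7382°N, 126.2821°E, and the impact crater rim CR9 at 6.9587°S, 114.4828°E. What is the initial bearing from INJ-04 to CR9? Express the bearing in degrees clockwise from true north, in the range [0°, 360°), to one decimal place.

225.3°

Δλ = -11.7993°
y = sin Δλ · cos φ₂ = -0.202978
x = cos φ₁ sin φ₂ − sin φ₁ cos φ₂ cos Δλ = -0.201002
θ = atan2(y, x) = -134.7197° → 225.2803° (mod 360°)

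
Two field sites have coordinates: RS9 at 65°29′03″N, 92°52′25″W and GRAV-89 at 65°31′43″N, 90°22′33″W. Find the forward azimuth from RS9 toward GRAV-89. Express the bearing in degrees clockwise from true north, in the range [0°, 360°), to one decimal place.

86.4°

RS9: φ = +65.48417°, λ = -92.87361°
GRAV-89: φ = +65.52861°, λ = -90.37583°
Δλ = 2.4978°
y = sin Δλ · cos φ₂ = 0.018053
x = cos φ₁ sin φ₂ − sin φ₁ cos φ₂ cos Δλ = 0.001134
θ = atan2(y, x) = 86.4063° → 86.4063° (mod 360°)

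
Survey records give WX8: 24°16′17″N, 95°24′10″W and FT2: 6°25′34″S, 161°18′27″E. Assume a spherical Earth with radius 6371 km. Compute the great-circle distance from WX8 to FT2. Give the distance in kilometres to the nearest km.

11645 km

WX8: φ = +24.27139°, λ = -95.40278°
FT2: φ = -6.42611°, λ = +161.30750°
Δφ = -30.6975°,  Δλ = -103.2897°
a = sin²(Δφ/2) + cos φ₁ cos φ₂ sin²(Δλ/2) = 0.627123
c = 2·arcsin(√a) = 1.827864 rad = 104.7289°
d = R·c = 6371 × 1.827864 = 11645.3 km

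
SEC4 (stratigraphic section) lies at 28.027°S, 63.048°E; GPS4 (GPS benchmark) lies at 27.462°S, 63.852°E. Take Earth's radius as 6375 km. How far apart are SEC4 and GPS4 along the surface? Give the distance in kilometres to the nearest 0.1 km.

101.1 km

Δφ = 0.5650°,  Δλ = 0.8040°
a = sin²(Δφ/2) + cos φ₁ cos φ₂ sin²(Δλ/2) = 0.000063
c = 2·arcsin(√a) = 0.015858 rad = 0.9086°
d = R·c = 6375 × 0.015858 = 101.1 km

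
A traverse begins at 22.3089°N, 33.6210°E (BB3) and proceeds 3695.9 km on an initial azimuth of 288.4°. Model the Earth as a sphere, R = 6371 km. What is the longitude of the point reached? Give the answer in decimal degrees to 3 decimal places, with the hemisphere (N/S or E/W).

δ = d/R = 3695.9/6371 = 0.580113 rad
φ₂ = arcsin(sin φ₁ cos δ + cos φ₁ sin δ cos θ)
   = arcsin(0.37960·0.83640 + 0.92515·0.54812·0.31565) = 28.52621°
λ₂ = λ₁ + atan2(sin θ sin δ cos φ₁, cos δ − sin φ₁ sin φ₂) = -2.67531°

2.675°W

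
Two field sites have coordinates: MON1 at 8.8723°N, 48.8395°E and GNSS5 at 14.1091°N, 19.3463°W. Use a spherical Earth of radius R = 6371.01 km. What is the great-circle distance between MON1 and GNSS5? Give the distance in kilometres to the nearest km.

Δφ = 5.2368°,  Δλ = -68.1858°
a = sin²(Δφ/2) + cos φ₁ cos φ₂ sin²(Δλ/2) = 0.303163
c = 2·arcsin(√a) = 1.166172 rad = 66.8168°
d = R·c = 6371.01 × 1.166172 = 7429.7 km

7430 km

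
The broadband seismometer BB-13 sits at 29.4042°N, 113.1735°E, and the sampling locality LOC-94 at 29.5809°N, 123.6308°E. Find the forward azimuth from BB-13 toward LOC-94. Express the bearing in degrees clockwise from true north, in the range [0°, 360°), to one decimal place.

86.3°

Δλ = 10.4573°
y = sin Δλ · cos φ₂ = 0.157846
x = cos φ₁ sin φ₂ − sin φ₁ cos φ₂ cos Δλ = 0.010176
θ = atan2(y, x) = 86.3114° → 86.3114° (mod 360°)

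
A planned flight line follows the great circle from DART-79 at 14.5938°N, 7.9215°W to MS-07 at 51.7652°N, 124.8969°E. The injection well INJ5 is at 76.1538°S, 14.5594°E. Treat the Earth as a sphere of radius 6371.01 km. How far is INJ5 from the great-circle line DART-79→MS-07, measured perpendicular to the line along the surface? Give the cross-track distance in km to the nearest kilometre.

3658 km

δ₁₃ = central angle DART-79→INJ5 = 1.601448 rad  (haversine)
θ₁₃ = bearing DART-79→INJ5 = 174.747°,  θ₁₂ = bearing DART-79→MS-07 = 27.660°
dₓₜ = R·arcsin(sin δ₁₃ · sin(θ₁₃ − θ₁₂)) = 6371.01·arcsin(0.99953·sin(147.087°)) = 3657.842 km
|dₓₜ| = 3657.842 km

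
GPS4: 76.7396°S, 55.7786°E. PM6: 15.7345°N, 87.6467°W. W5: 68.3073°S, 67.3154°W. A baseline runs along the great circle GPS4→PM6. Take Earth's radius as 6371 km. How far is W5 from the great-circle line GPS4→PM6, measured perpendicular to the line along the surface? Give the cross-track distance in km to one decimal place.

150.4 km

δ₁₃ = central angle GPS4→W5 = 0.539215 rad  (haversine)
θ₁₃ = bearing GPS4→W5 = 217.092°,  θ₁₂ = bearing GPS4→PM6 = 219.727°
dₓₜ = R·arcsin(sin δ₁₃ · sin(θ₁₃ − θ₁₂)) = 6371·arcsin(0.51346·sin(-2.635°)) = -150.411 km
|dₓₜ| = 150.411 km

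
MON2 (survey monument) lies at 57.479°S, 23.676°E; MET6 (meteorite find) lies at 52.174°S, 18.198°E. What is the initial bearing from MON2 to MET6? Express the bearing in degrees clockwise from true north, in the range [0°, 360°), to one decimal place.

327.0°

Δλ = -5.4780°
y = sin Δλ · cos φ₂ = -0.058545
x = cos φ₁ sin φ₂ − sin φ₁ cos φ₂ cos Δλ = 0.090096
θ = atan2(y, x) = -33.0159° → 326.9841° (mod 360°)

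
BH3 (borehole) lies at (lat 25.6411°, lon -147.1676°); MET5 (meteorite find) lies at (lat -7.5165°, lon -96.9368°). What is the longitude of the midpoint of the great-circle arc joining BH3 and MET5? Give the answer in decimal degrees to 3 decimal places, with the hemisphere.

Bx = cos φ₂ cos Δλ = 0.634200,  By = cos φ₂ sin Δλ = 0.762023
φₘ = atan2(sin φ₁ + sin φ₂, √((cos φ₁ + Bx)² + By²)) = 9.98795°
λₘ = λ₁ + atan2(By, cos φ₁ + Bx) = -120.77707°

120.777°W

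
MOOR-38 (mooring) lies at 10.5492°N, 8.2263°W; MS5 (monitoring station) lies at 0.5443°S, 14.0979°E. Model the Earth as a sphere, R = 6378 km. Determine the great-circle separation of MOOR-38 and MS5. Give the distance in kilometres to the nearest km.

Δφ = -11.0935°,  Δλ = 22.3242°
a = sin²(Δφ/2) + cos φ₁ cos φ₂ sin²(Δλ/2) = 0.046183
c = 2·arcsin(√a) = 0.433184 rad = 24.8196°
d = R·c = 6378 × 0.433184 = 2762.8 km

2763 km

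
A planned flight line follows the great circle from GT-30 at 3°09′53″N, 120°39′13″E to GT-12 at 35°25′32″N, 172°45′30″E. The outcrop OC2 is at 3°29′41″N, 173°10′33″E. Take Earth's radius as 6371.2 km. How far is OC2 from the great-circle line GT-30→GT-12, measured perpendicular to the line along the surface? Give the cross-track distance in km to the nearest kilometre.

GT-30: φ = +3.16472°, λ = +120.65361°
GT-12: φ = +35.42556°, λ = +172.75833°
OC2: φ = +3.49472°, λ = +173.17583°
δ₁₃ = central angle GT-30→OC2 = 0.915037 rad  (haversine)
θ₁₃ = bearing GT-30→OC2 = 88.024°,  θ₁₂ = bearing GT-30→GT-12 = 49.401°
dₓₜ = R·arcsin(sin δ₁₃ · sin(θ₁₃ − θ₁₂)) = 6371.2·arcsin(0.79259·sin(38.622°)) = 3297.167 km
|dₓₜ| = 3297.167 km

3297 km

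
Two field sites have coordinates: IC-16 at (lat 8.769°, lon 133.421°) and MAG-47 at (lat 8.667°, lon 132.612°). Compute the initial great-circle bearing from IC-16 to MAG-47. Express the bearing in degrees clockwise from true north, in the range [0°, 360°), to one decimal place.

Δλ = -0.8090°
y = sin Δλ · cos φ₂ = -0.013958
x = cos φ₁ sin φ₂ − sin φ₁ cos φ₂ cos Δλ = -0.001765
θ = atan2(y, x) = -97.2077° → 262.7923° (mod 360°)

262.8°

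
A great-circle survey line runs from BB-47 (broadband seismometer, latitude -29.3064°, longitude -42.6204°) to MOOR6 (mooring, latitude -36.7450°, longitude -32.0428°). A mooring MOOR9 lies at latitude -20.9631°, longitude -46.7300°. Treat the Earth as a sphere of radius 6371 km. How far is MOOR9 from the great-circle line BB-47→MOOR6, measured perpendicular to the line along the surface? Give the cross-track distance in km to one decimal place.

383.6 km

δ₁₃ = central angle BB-47→MOOR9 = 0.159400 rad  (haversine)
θ₁₃ = bearing BB-47→MOOR9 = 335.063°,  θ₁₂ = bearing BB-47→MOOR6 = 132.783°
dₓₜ = R·arcsin(sin δ₁₃ · sin(θ₁₃ − θ₁₂)) = 6371·arcsin(0.15873·sin(202.280°)) = -383.636 km
|dₓₜ| = 383.636 km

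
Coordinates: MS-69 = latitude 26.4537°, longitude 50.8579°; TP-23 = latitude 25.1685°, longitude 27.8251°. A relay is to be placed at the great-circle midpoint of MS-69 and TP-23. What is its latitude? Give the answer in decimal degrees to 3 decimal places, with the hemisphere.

Bx = cos φ₂ cos Δλ = 0.832910,  By = cos φ₂ sin Δλ = -0.354112
φₘ = atan2(sin φ₁ + sin φ₂, √((cos φ₁ + Bx)² + By²)) = 26.27071°
λₘ = λ₁ + atan2(By, cos φ₁ + Bx) = 39.27817°

26.271°N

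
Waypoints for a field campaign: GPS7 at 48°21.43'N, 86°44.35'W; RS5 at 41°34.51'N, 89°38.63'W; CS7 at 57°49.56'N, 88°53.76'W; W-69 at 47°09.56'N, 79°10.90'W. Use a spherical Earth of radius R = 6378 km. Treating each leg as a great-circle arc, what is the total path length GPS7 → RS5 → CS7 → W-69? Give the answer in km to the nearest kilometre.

GPS7: φ = +48.35717°, λ = -86.73917°
RS5: φ = +41.57517°, λ = -89.64383°
CS7: φ = +57.82600°, λ = -88.89600°
W-69: φ = +47.15933°, λ = -79.18167°
GPS7→RS5: c = 0.123659 rad, d = 788.69 km
RS5→CS7: c = 0.283752 rad, d = 1809.77 km
CS7→W-69: c = 0.212394 rad, d = 1354.65 km
Total = 788.69 + 1809.77 + 1354.65 = 3953.12 km

3953 km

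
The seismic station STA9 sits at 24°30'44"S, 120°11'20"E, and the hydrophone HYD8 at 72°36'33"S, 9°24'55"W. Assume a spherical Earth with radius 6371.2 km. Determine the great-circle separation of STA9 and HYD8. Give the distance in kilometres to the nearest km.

8578 km

STA9: φ = -24.51222°, λ = +120.18889°
HYD8: φ = -72.60917°, λ = -9.41528°
Δφ = -48.0969°,  Δλ = -129.6042°
a = sin²(Δφ/2) + cos φ₁ cos φ₂ sin²(Δλ/2) = 0.388720
c = 2·arcsin(√a) = 1.346358 rad = 77.1406°
d = R·c = 6371.2 × 1.346358 = 8577.9 km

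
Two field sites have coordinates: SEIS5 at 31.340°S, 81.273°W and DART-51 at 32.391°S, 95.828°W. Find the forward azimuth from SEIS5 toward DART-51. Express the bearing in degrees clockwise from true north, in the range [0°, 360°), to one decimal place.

261.3°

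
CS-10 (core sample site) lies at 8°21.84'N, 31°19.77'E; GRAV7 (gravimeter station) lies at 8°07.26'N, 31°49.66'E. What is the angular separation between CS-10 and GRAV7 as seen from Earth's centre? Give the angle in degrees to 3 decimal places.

0.550°

CS-10: φ = +8.36400°, λ = +31.32950°
GRAV7: φ = +8.12100°, λ = +31.82767°
Δφ = -0.2430°,  Δλ = 0.4982°
a = sin²(Δφ/2) + cos φ₁ cos φ₂ sin²(Δλ/2) = 0.000023
c = 2·arcsin(√a) = 0.009593 rad = 0.5497°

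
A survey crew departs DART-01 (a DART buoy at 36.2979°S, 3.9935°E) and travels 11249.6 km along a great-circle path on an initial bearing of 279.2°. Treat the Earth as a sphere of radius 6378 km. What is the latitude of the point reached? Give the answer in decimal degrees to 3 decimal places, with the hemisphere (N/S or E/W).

13.888°N

δ = d/R = 11249.6/6378 = 1.763813 rad
φ₂ = arcsin(sin φ₁ cos δ + cos φ₁ sin δ cos θ)
   = arcsin(-0.59198·-0.19182 + 0.80595·0.98143·0.15988) = 13.88760°
λ₂ = λ₁ + atan2(sin θ sin δ cos φ₁, cos δ − sin φ₁ sin φ₂) = -89.65105°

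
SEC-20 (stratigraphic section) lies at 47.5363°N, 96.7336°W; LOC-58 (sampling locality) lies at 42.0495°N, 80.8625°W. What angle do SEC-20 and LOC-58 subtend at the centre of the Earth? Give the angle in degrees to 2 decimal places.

12.50°

Δφ = -5.4868°,  Δλ = 15.8711°
a = sin²(Δφ/2) + cos φ₁ cos φ₂ sin²(Δλ/2) = 0.011846
c = 2·arcsin(√a) = 0.218113 rad = 12.4970°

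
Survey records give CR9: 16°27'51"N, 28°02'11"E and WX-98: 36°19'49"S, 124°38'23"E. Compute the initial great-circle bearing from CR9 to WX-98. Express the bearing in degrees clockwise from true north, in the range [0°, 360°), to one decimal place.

124.1°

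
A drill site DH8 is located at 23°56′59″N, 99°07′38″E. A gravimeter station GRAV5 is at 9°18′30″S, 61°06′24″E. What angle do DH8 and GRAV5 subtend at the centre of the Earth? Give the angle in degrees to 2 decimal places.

49.85°

DH8: φ = +23.94972°, λ = +99.12722°
GRAV5: φ = -9.30833°, λ = +61.10667°
Δφ = -33.2581°,  Δλ = -38.0206°
a = sin²(Δφ/2) + cos φ₁ cos φ₂ sin²(Δλ/2) = 0.177588
c = 2·arcsin(√a) = 0.870004 rad = 49.8476°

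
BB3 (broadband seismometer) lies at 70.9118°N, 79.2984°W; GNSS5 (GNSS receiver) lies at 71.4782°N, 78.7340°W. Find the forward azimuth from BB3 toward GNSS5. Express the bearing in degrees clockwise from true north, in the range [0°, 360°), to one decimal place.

Δλ = 0.5644°
y = sin Δλ · cos φ₂ = 0.003129
x = cos φ₁ sin φ₂ − sin φ₁ cos φ₂ cos Δλ = 0.009900
θ = atan2(y, x) = 17.5406° → 17.5406° (mod 360°)

17.5°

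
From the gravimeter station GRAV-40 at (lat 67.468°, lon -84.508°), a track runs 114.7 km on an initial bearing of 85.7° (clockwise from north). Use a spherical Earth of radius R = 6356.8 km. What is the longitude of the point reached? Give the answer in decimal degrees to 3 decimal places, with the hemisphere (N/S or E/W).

δ = d/R = 114.7/6356.8 = 0.018044 rad
φ₂ = arcsin(sin φ₁ cos δ + cos φ₁ sin δ cos θ)
   = arcsin(0.92367·0.99984 + 0.38320·0.01804·0.07498) = 67.52309°
λ₂ = λ₁ + atan2(sin θ sin δ cos φ₁, cos δ − sin φ₁ sin φ₂) = -81.81061°

81.811°W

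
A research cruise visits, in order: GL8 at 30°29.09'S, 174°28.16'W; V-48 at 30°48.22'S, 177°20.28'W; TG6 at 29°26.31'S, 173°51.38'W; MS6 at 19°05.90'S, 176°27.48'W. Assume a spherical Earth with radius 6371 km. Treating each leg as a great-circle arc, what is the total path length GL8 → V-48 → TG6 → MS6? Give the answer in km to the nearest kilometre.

GL8: φ = -30.48483°, λ = -174.46933°
V-48: φ = -30.80367°, λ = -177.33800°
TG6: φ = -29.43850°, λ = -173.85633°
MS6: φ = -19.09833°, λ = -176.45800°
GL8→V-48: c = 0.043432 rad, d = 276.71 km
V-48→TG6: c = 0.057705 rad, d = 367.64 km
TG6→MS6: c = 0.185136 rad, d = 1179.50 km
Total = 276.71 + 367.64 + 1179.50 = 1823.85 km

1824 km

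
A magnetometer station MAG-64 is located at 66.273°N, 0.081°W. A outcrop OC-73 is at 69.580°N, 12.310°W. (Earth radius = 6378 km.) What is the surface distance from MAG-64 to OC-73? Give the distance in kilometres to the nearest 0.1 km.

628.5 km

Δφ = 3.3070°,  Δλ = -12.2290°
a = sin²(Δφ/2) + cos φ₁ cos φ₂ sin²(Δλ/2) = 0.002425
c = 2·arcsin(√a) = 0.098537 rad = 5.6457°
d = R·c = 6378 × 0.098537 = 628.5 km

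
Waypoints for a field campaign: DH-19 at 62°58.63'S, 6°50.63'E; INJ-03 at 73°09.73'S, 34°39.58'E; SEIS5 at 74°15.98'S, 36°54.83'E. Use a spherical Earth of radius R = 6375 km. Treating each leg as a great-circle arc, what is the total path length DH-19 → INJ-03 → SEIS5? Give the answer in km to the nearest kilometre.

1732 km

DH-19: φ = -62.97717°, λ = +6.84383°
INJ-03: φ = -73.16217°, λ = +34.65967°
SEIS5: φ = -74.26633°, λ = +36.91383°
DH-19→INJ-03: c = 0.249504 rad, d = 1590.59 km
INJ-03→SEIS5: c = 0.022203 rad, d = 141.54 km
Total = 1590.59 + 141.54 = 1732.13 km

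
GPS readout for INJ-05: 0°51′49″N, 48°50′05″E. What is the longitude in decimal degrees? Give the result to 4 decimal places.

48° + 50′/60 + 5″/3600 = 48 + 0.83333 + 0.00139 = 48.8347°

48.8347°E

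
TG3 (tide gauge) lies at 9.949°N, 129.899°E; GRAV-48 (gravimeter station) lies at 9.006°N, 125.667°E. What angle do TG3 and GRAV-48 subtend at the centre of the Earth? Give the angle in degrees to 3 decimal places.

Δφ = -0.9430°,  Δλ = -4.2320°
a = sin²(Δφ/2) + cos φ₁ cos φ₂ sin²(Δλ/2) = 0.001394
c = 2·arcsin(√a) = 0.074689 rad = 4.2794°

4.279°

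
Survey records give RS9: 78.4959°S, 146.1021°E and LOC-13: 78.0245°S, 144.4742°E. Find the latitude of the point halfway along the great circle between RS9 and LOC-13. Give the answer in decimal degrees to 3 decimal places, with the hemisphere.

Bx = cos φ₂ cos Δλ = 0.207410,  By = cos φ₂ sin Δλ = -0.005895
φₘ = atan2(sin φ₁ + sin φ₂, √((cos φ₁ + Bx)² + By²)) = -78.26135°
λₘ = λ₁ + atan2(By, cos φ₁ + Bx) = 145.27204°

78.261°S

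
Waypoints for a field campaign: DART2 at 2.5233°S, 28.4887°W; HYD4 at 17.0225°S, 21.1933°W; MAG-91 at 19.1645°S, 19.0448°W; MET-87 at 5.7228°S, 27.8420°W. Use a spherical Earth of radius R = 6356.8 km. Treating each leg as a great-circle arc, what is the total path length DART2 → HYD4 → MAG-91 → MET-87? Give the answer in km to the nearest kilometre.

DART2→HYD4: c = 0.282298 rad, d = 1794.51 km
HYD4→MAG-91: c = 0.051652 rad, d = 328.34 km
MAG-91→MET-87: c = 0.278204 rad, d = 1768.49 km
Total = 1794.51 + 328.34 + 1768.49 = 3891.34 km

3891 km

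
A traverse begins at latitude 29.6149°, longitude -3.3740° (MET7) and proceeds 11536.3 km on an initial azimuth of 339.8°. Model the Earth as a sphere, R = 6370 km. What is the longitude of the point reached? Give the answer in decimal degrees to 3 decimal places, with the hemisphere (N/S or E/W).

δ = d/R = 11536.3/6370 = 1.811036 rad
φ₂ = arcsin(sin φ₁ cos δ + cos φ₁ sin δ cos θ)
   = arcsin(0.49417·-0.23794 + 0.86937·0.97128·0.93849) = 42.44503°
λ₂ = λ₁ + atan2(sin θ sin δ cos φ₁, cos δ − sin φ₁ sin φ₂) = -156.34171°

156.342°W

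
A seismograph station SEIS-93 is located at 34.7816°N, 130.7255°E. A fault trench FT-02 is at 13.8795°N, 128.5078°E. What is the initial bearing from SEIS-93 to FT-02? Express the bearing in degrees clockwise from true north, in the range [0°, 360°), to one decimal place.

Δλ = -2.2177°
y = sin Δλ · cos φ₂ = -0.037567
x = cos φ₁ sin φ₂ − sin φ₁ cos φ₂ cos Δλ = -0.356357
θ = atan2(y, x) = -173.9822° → 186.0178° (mod 360°)

186.0°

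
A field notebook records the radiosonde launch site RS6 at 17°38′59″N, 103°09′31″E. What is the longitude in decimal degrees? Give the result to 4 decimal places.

103.1586°E

103° + 9′/60 + 31″/3600 = 103 + 0.15000 + 0.00861 = 103.1586°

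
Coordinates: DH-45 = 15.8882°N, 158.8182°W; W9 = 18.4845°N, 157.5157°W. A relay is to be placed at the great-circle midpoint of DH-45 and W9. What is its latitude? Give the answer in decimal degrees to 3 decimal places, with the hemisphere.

17.187°N

Bx = cos φ₂ cos Δλ = 0.948164,  By = cos φ₂ sin Δλ = 0.021558
φₘ = atan2(sin φ₁ + sin φ₂, √((cos φ₁ + Bx)² + By²)) = 17.18739°
λₘ = λ₁ + atan2(By, cos φ₁ + Bx) = -158.17151°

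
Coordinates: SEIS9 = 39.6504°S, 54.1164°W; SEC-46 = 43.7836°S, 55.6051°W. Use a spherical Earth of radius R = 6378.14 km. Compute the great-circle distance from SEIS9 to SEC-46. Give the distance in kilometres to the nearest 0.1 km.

Δφ = -4.1332°,  Δλ = -1.4887°
a = sin²(Δφ/2) + cos φ₁ cos φ₂ sin²(Δλ/2) = 0.001394
c = 2·arcsin(√a) = 0.074696 rad = 4.2798°
d = R·c = 6378.14 × 0.074696 = 476.4 km

476.4 km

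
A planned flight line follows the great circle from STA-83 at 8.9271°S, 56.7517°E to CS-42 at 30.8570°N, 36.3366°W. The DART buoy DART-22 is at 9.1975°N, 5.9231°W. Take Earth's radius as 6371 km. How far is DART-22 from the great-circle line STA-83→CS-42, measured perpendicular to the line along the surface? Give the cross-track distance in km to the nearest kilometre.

δ₁₃ = central angle STA-83→DART-22 = 1.134212 rad  (haversine)
θ₁₃ = bearing STA-83→DART-22 = 284.586°,  θ₁₂ = bearing STA-83→CS-42 = 300.230°
dₓₜ = R·arcsin(sin δ₁₃ · sin(θ₁₃ − θ₁₂)) = 6371·arcsin(0.90620·sin(-15.644°)) = -1572.741 km
|dₓₜ| = 1572.741 km

1573 km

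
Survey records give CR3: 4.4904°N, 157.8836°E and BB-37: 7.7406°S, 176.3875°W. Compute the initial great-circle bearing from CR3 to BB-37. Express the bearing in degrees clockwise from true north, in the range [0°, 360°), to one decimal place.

115.4°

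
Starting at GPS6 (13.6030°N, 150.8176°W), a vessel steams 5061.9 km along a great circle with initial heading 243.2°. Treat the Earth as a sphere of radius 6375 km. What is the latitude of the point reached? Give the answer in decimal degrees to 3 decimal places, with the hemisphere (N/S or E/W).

8.492°S

δ = d/R = 5061.9/6375 = 0.794024 rad
φ₂ = arcsin(sin φ₁ cos δ + cos φ₁ sin δ cos θ)
   = arcsin(0.23519·0.70098 + 0.97195·0.71318·-0.45088) = -8.49196°
λ₂ = λ₁ + atan2(sin θ sin δ cos φ₁, cos δ − sin φ₁ sin φ₂) = 169.11935°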